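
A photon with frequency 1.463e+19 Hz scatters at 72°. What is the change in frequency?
1.106e+18 Hz (decrease)

Convert frequency to wavelength (c = 299792458 m/s):
λ₀ = c/f₀ = 299792458/1.463e+19 = 2.0491624e-11 m = 20.4916 pm

Calculate Compton shift:
Δλ = λ_C(1 - cos(72°)) = 1.6765 pm

Final wavelength:
λ' = λ₀ + Δλ = 20.4916 + 1.6765 = 22.1682 pm

Final frequency:
f' = c/λ' = 299792458/2.2168163e-11 = 1.3523559e+19 Hz

Frequency shift (decrease):
Δf = f₀ - f' = 1.463e+19 - 1.3523559e+19 = 1.106e+18 Hz

(Intermediate values are shown rounded; full precision is carried through to the final answer.)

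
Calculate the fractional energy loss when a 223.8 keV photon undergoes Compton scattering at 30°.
0.0554 (or 5.54%)

Calculate initial and final photon energies:

Initial: E₀ = 223.8 keV → λ₀ = 5.5400 pm
Compton shift: Δλ = 0.3251 pm
Final wavelength: λ' = 5.8650 pm
Final energy: E' = 211.3961 keV

Fractional energy loss:
(E₀ - E')/E₀ = (223.8000 - 211.3961)/223.8000
= 12.4039/223.8000
= 0.0554
= 5.54%

(Intermediate values are shown rounded; full precision is carried through to the final answer.)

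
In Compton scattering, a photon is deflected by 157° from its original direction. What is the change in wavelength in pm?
4.6597 pm

Using the Compton scattering formula:
Δλ = λ_C(1 - cos θ)

where λ_C = h/(m_e·c) ≈ 2.4263 pm is the Compton wavelength of an electron.

For θ = 157°:
cos(157°) = -0.9205
1 - cos(157°) = 1.9205

Δλ = 2.4263 × 1.9205
Δλ = 4.6597 pm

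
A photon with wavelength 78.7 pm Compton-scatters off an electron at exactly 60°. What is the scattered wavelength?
79.9132 pm

Using the Compton formula: λ' = λ + λ_C(1 − cos θ)

For θ = 60°, cos θ = 1/2 (exact) = 0.5000, so:
1 − cos 60° = 1 − (1/2) = 0.5000

Δλ = λ_C × 0.5000 = 2.4263 × 0.5000 = 1.2132 pm

λ' = 78.7 + 1.2132 = 79.9132 pm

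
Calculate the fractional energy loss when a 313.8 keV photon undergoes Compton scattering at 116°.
0.4690 (or 46.90%)

Calculate initial and final photon energies:

Initial: E₀ = 313.8 keV → λ₀ = 3.9511 pm
Compton shift: Δλ = 3.4899 pm
Final wavelength: λ' = 7.4410 pm
Final energy: E' = 166.6232 keV

Fractional energy loss:
(E₀ - E')/E₀ = (313.8000 - 166.6232)/313.8000
= 147.1768/313.8000
= 0.4690
= 46.90%

(Intermediate values are shown rounded; full precision is carried through to the final answer.)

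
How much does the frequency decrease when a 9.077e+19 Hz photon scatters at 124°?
4.846e+19 Hz (decrease)

Convert frequency to wavelength (c = 299792458 m/s):
λ₀ = c/f₀ = 299792458/9.077e+19 = 3.3027703e-12 m = 3.3028 pm

Calculate Compton shift:
Δλ = λ_C(1 - cos(124°)) = 3.7831 pm

Final wavelength:
λ' = λ₀ + Δλ = 3.3028 + 3.7831 = 7.0859 pm

Final frequency:
f' = c/λ' = 299792458/7.0858560e-12 = 4.2308573e+19 Hz

Frequency shift (decrease):
Δf = f₀ - f' = 9.077e+19 - 4.2308573e+19 = 4.846e+19 Hz

(Intermediate values are shown rounded; full precision is carried through to the final answer.)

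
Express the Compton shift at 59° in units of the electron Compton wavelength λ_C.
0.4850 λ_C

The Compton shift formula is:
Δλ = λ_C(1 - cos θ)

Dividing both sides by λ_C:
Δλ/λ_C = 1 - cos θ

For θ = 59°:
Δλ/λ_C = 1 - cos(59°)
Δλ/λ_C = 1 - 0.5150
Δλ/λ_C = 0.4850

This means the shift is 0.4850 × λ_C = 1.1767 pm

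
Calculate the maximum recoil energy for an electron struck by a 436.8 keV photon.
275.5950 keV

Maximum energy transfer occurs at θ = 180° (backscattering).

Initial photon: E₀ = 436.8 keV → λ₀ = 2.8385 pm

Maximum Compton shift (at 180°):
Δλ_max = 2λ_C = 2 × 2.4263 = 4.8526 pm

Final wavelength:
λ' = 2.8385 + 4.8526 = 7.6911 pm

Minimum photon energy (maximum energy to electron):
E'_min = hc/λ' = 161.2050 keV

Maximum electron kinetic energy:
K_max = E₀ - E'_min = 436.8000 - 161.2050 = 275.5950 keV

(Intermediate values are shown rounded; full precision is carried through to the final answer.)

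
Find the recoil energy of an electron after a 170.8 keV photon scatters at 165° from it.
67.7287 keV

By energy conservation: K_e = E_initial - E_final

First find the scattered photon energy:
Initial wavelength: λ = hc/E = 7.2590 pm
Compton shift: Δλ = λ_C(1 - cos(165°)) = 4.7699 pm
Final wavelength: λ' = 7.2590 + 4.7699 = 12.0290 pm
Final photon energy: E' = hc/λ' = 103.0713 keV

Electron kinetic energy:
K_e = E - E' = 170.8000 - 103.0713 = 67.7287 keV

(Intermediate values are shown rounded; full precision is carried through to the final answer.)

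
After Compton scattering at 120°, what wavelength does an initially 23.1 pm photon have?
26.7395 pm

Using the Compton formula: λ' = λ + λ_C(1 − cos θ)

For θ = 120°, cos θ = -1/2 (exact) = -0.5000, so:
1 − cos 120° = 1 − (-1/2) = 1.5000

Δλ = λ_C × 1.5000 = 2.4263 × 1.5000 = 3.6395 pm

λ' = 23.1 + 3.6395 = 26.7395 pm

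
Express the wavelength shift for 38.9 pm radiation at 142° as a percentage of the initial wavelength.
11.1524%

Calculate the Compton shift:
Δλ = λ_C(1 - cos(142°))
Δλ = 2.4263 × (1 - cos(142°))
Δλ = 2.4263 × 1.7880
Δλ = 4.3383 pm

Percentage change:
(Δλ/λ₀) × 100 = (4.3383/38.9) × 100
= 11.1524%

(Intermediate values are shown rounded; full precision is carried through to the final answer.)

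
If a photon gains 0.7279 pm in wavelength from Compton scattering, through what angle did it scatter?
45.57°

From the Compton formula Δλ = λ_C(1 - cos θ), we can solve for θ:

cos θ = 1 - Δλ/λ_C

Given:
- Δλ = 0.7279 pm
- λ_C = h/(m_e·c) ≈ 2.42631024 pm

cos θ = 1 - 0.7279/2.42631024
cos θ = 1 - 0.300003
cos θ = 0.699997

θ = arccos(0.699997)
θ = 45.57°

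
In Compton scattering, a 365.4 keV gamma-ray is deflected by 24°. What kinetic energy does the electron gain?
21.2742 keV

By energy conservation: K_e = E_initial - E_final

First find the scattered photon energy:
Initial wavelength: λ = hc/E = 3.3931 pm
Compton shift: Δλ = λ_C(1 - cos(24°)) = 0.2098 pm
Final wavelength: λ' = 3.3931 + 0.2098 = 3.6029 pm
Final photon energy: E' = hc/λ' = 344.1258 keV

Electron kinetic energy:
K_e = E - E' = 365.4000 - 344.1258 = 21.2742 keV

(Intermediate values are shown rounded; full precision is carried through to the final answer.)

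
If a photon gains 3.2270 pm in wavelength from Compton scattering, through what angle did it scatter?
109.27°

From the Compton formula Δλ = λ_C(1 - cos θ), we can solve for θ:

cos θ = 1 - Δλ/λ_C

Given:
- Δλ = 3.2270 pm
- λ_C = h/(m_e·c) ≈ 2.42631024 pm

cos θ = 1 - 3.2270/2.42631024
cos θ = 1 - 1.330003
cos θ = -0.330003

θ = arccos(-0.330003)
θ = 109.27°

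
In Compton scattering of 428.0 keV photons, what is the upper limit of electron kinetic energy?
268.0090 keV

Maximum energy transfer occurs at θ = 180° (backscattering).

Initial photon: E₀ = 428.0 keV → λ₀ = 2.8968 pm

Maximum Compton shift (at 180°):
Δλ_max = 2λ_C = 2 × 2.4263 = 4.8526 pm

Final wavelength:
λ' = 2.8968 + 4.8526 = 7.7494 pm

Minimum photon energy (maximum energy to electron):
E'_min = hc/λ' = 159.9910 keV

Maximum electron kinetic energy:
K_max = E₀ - E'_min = 428.0000 - 159.9910 = 268.0090 keV

(Intermediate values are shown rounded; full precision is carried through to the final answer.)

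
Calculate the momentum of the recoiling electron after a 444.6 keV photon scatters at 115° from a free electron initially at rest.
2.9842e-22 kg·m/s

The electron is initially at rest, so by conservation of momentum:
p⃗_e = p⃗₀ − p⃗'  (incident photon momentum minus scattered photon momentum)

Photon momentum magnitudes (p = h/λ = E/c):
λ₀ = hc/E₀ = 2.7887 pm → p₀ = h/λ₀ = 2.3761e-22 kg·m/s
Δλ = λ_C(1 − cos 115°) = 3.4517 pm
λ' = 6.2404 pm → p' = h/λ' = 1.0618e-22 kg·m/s

The scattered photon makes angle θ = 115° with the incident direction, so by the law of cosines:
|p⃗_e|² = p₀² + p'² − 2p₀p'cos θ
|p⃗_e|² = (2.3761e-22)² + (1.0618e-22)² − 2·2.3761e-22·1.0618e-22·cos(115°)
|p⃗_e| = 2.9842e-22 kg·m/s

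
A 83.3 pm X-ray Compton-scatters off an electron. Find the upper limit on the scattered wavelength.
88.1526 pm (at θ = 180°)

The Compton shift is Δλ = λ_C(1 − cos θ).

Since cos θ ranges from −1 to 1, the factor (1 − cos θ) ranges from 0 to 2; the maximum shift occurs at θ = 180° (backscattering):
Δλ_max = 2λ_C = 2 × 2.4263 pm = 4.8526 pm

Maximum scattered wavelength:
λ'_max = λ₀ + Δλ_max = 83.3 + 4.8526 = 88.1526 pm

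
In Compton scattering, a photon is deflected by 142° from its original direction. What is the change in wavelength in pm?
4.3383 pm

Using the Compton scattering formula:
Δλ = λ_C(1 - cos θ)

where λ_C = h/(m_e·c) ≈ 2.4263 pm is the Compton wavelength of an electron.

For θ = 142°:
cos(142°) = -0.7880
1 - cos(142°) = 1.7880

Δλ = 2.4263 × 1.7880
Δλ = 4.3383 pm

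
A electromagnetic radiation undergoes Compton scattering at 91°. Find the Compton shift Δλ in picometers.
2.4687 pm

Using the Compton scattering formula:
Δλ = λ_C(1 - cos θ)

where λ_C = h/(m_e·c) ≈ 2.4263 pm is the Compton wavelength of an electron.

For θ = 91°:
cos(91°) = -0.0175
1 - cos(91°) = 1.0175

Δλ = 2.4263 × 1.0175
Δλ = 2.4687 pm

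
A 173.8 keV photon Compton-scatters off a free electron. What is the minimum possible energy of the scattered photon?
103.4378 keV (at θ = 180°)

The scattered photon has minimum energy when its wavelength is maximum, i.e., when the Compton shift Δλ = λ_C(1 − cos θ) is maximum. This occurs at θ = 180° (backscattering), giving Δλ_max = 2λ_C = 4.8526 pm.

Initial wavelength: λ₀ = hc/E₀ = 7.1337 pm
Maximum final wavelength: λ'_max = λ₀ + 2λ_C = 7.1337 + 4.8526 = 11.9863 pm
Minimum final energy: E'_min = hc/λ'_max = 103.4378 keV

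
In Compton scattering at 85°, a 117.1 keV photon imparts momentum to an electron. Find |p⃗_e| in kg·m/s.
7.7656e-23 kg·m/s

The electron is initially at rest, so by conservation of momentum:
p⃗_e = p⃗₀ − p⃗'  (incident photon momentum minus scattered photon momentum)

Photon momentum magnitudes (p = h/λ = E/c):
λ₀ = hc/E₀ = 10.5879 pm → p₀ = h/λ₀ = 6.2582e-23 kg·m/s
Δλ = λ_C(1 − cos 85°) = 2.2148 pm
λ' = 12.8027 pm → p' = h/λ' = 5.1755e-23 kg·m/s

The scattered photon makes angle θ = 85° with the incident direction, so by the law of cosines:
|p⃗_e|² = p₀² + p'² − 2p₀p'cos θ
|p⃗_e|² = (6.2582e-23)² + (5.1755e-23)² − 2·6.2582e-23·5.1755e-23·cos(85°)
|p⃗_e| = 7.7656e-23 kg·m/s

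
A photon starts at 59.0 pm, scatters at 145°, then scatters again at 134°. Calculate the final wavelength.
67.5256 pm

Apply Compton shift twice:

First scattering at θ₁ = 145°:
Δλ₁ = λ_C(1 - cos(145°))
Δλ₁ = 2.4263 × 1.8192
Δλ₁ = 4.4138 pm

After first scattering:
λ₁ = 59.0 + 4.4138 = 63.4138 pm

Second scattering at θ₂ = 134°:
Δλ₂ = λ_C(1 - cos(134°))
Δλ₂ = 2.4263 × 1.6947
Δλ₂ = 4.1118 pm

Final wavelength:
λ₂ = 63.4138 + 4.1118 = 67.5256 pm

Total shift: Δλ_total = 4.4138 + 4.1118 = 8.5256 pm

(Intermediate values are shown rounded; full precision is carried through to the final answer.)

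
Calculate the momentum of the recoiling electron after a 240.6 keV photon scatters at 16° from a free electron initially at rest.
3.5543e-23 kg·m/s

The electron is initially at rest, so by conservation of momentum:
p⃗_e = p⃗₀ − p⃗'  (incident photon momentum minus scattered photon momentum)

Photon momentum magnitudes (p = h/λ = E/c):
λ₀ = hc/E₀ = 5.1531 pm → p₀ = h/λ₀ = 1.2858e-22 kg·m/s
Δλ = λ_C(1 − cos 16°) = 0.0940 pm
λ' = 5.2471 pm → p' = h/λ' = 1.2628e-22 kg·m/s

The scattered photon makes angle θ = 16° with the incident direction, so by the law of cosines:
|p⃗_e|² = p₀² + p'² − 2p₀p'cos θ
|p⃗_e|² = (1.2858e-22)² + (1.2628e-22)² − 2·1.2858e-22·1.2628e-22·cos(16°)
|p⃗_e| = 3.5543e-23 kg·m/s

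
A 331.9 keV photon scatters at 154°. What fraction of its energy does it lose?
0.5522 (or 55.22%)

Calculate initial and final photon energies:

Initial: E₀ = 331.9 keV → λ₀ = 3.7356 pm
Compton shift: Δλ = 4.6071 pm
Final wavelength: λ' = 8.3427 pm
Final energy: E' = 148.6148 keV

Fractional energy loss:
(E₀ - E')/E₀ = (331.9000 - 148.6148)/331.9000
= 183.2852/331.9000
= 0.5522
= 55.22%

(Intermediate values are shown rounded; full precision is carried through to the final answer.)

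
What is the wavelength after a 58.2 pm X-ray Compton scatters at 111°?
61.4958 pm

Using the Compton scattering formula:
λ' = λ + Δλ = λ + λ_C(1 - cos θ)

Given:
- Initial wavelength λ = 58.2 pm
- Scattering angle θ = 111°
- Compton wavelength λ_C ≈ 2.4263 pm

Calculate the shift:
Δλ = 2.4263 × (1 - cos(111°))
Δλ = 2.4263 × 1.3584
Δλ = 3.2958 pm

Final wavelength:
λ' = 58.2 + 3.2958 = 61.4958 pm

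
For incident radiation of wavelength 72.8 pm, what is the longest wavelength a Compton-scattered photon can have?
77.6526 pm (at θ = 180°)

The Compton shift is Δλ = λ_C(1 − cos θ).

Since cos θ ranges from −1 to 1, the factor (1 − cos θ) ranges from 0 to 2; the maximum shift occurs at θ = 180° (backscattering):
Δλ_max = 2λ_C = 2 × 2.4263 pm = 4.8526 pm

Maximum scattered wavelength:
λ'_max = λ₀ + Δλ_max = 72.8 + 4.8526 = 77.6526 pm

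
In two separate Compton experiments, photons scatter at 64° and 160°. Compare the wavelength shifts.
160° produces the larger shift by a factor of 3.454

Calculate both shifts using Δλ = λ_C(1 - cos θ):

For θ₁ = 64°:
Δλ₁ = 2.4263 × (1 - cos(64°))
Δλ₁ = 2.4263 × 0.5616
Δλ₁ = 1.3627 pm

For θ₂ = 160°:
Δλ₂ = 2.4263 × (1 - cos(160°))
Δλ₂ = 2.4263 × 1.9397
Δλ₂ = 4.7063 pm

The 160° angle produces the larger shift.
Ratio: 4.7063/1.3627 = 3.454

(Intermediate values are shown rounded; full precision is carried through to the final answer.)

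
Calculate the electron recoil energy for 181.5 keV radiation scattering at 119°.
62.6694 keV

By energy conservation: K_e = E_initial - E_final

First find the scattered photon energy:
Initial wavelength: λ = hc/E = 6.8311 pm
Compton shift: Δλ = λ_C(1 - cos(119°)) = 3.6026 pm
Final wavelength: λ' = 6.8311 + 3.6026 = 10.4337 pm
Final photon energy: E' = hc/λ' = 118.8306 keV

Electron kinetic energy:
K_e = E - E' = 181.5000 - 118.8306 = 62.6694 keV

(Intermediate values are shown rounded; full precision is carried through to the final answer.)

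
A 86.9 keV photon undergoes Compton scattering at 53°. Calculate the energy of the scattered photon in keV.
81.3888 keV

First convert energy to wavelength:
λ = hc/E, with hc ≈ 1239.842 keV·pm (i.e. 1239.842 eV·nm)

For E = 86.9 keV = 86900 eV:
λ = 1239.842 keV·pm / 86.9 keV
λ = 14.2675 pm

Calculate the Compton shift:
Δλ = λ_C(1 - cos(53°)) = 2.4263 × 0.3982
Δλ = 0.9661 pm

Final wavelength:
λ' = 14.2675 + 0.9661 = 15.2336 pm

Final energy:
E' = hc/λ' = 1239.842 / 15.2336 = 81.3888 keV

(Intermediate values are shown rounded; full precision is carried through to the final answer.)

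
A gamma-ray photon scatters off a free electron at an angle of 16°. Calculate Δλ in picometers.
0.0940 pm

Using the Compton scattering formula:
Δλ = λ_C(1 - cos θ)

where λ_C = h/(m_e·c) ≈ 2.4263 pm is the Compton wavelength of an electron.

For θ = 16°:
cos(16°) = 0.9613
1 - cos(16°) = 0.0387

Δλ = 2.4263 × 0.0387
Δλ = 0.0940 pm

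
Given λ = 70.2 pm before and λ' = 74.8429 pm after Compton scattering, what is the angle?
156.00°

First find the wavelength shift:
Δλ = λ' - λ = 74.8429 - 70.2 = 4.6429 pm

Using Δλ = λ_C(1 - cos θ), with λ_C = h/(m_e·c) ≈ 2.42631024 pm:
cos θ = 1 - Δλ/λ_C
cos θ = 1 - 4.6429/2.42631024
cos θ = -0.913564

θ = arccos(-0.913564)
θ = 156.00°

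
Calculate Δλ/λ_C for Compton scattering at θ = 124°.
1.5592 λ_C

The Compton shift formula is:
Δλ = λ_C(1 - cos θ)

Dividing both sides by λ_C:
Δλ/λ_C = 1 - cos θ

For θ = 124°:
Δλ/λ_C = 1 - cos(124°)
Δλ/λ_C = 1 - -0.5592
Δλ/λ_C = 1.5592

This means the shift is 1.5592 × λ_C = 3.7831 pm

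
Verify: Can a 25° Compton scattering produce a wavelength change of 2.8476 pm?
No, inconsistent

Calculate the expected shift for θ = 25°:

Δλ_expected = λ_C(1 - cos(25°))
Δλ_expected = 2.4263 × (1 - cos(25°))
Δλ_expected = 2.4263 × 0.0937
Δλ_expected = 0.2273 pm

Given shift: 2.8476 pm
Expected shift: 0.2273 pm
Difference: 2.6203 pm

The values do not match. The given shift corresponds to θ ≈ 100.0°, not 25°.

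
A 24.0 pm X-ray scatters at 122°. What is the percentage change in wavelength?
15.4669%

Calculate the Compton shift:
Δλ = λ_C(1 - cos(122°))
Δλ = 2.4263 × (1 - cos(122°))
Δλ = 2.4263 × 1.5299
Δλ = 3.7121 pm

Percentage change:
(Δλ/λ₀) × 100 = (3.7121/24.0) × 100
= 15.4669%

(Intermediate values are shown rounded; full precision is carried through to the final answer.)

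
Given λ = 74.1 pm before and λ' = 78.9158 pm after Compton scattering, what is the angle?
170.01°

First find the wavelength shift:
Δλ = λ' - λ = 78.9158 - 74.1 = 4.8158 pm

Using Δλ = λ_C(1 - cos θ), with λ_C = h/(m_e·c) ≈ 2.42631024 pm:
cos θ = 1 - Δλ/λ_C
cos θ = 1 - 4.8158/2.42631024
cos θ = -0.984825

θ = arccos(-0.984825)
θ = 170.01°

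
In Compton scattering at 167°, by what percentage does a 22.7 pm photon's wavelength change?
21.1032%

Calculate the Compton shift:
Δλ = λ_C(1 - cos(167°))
Δλ = 2.4263 × (1 - cos(167°))
Δλ = 2.4263 × 1.9744
Δλ = 4.7904 pm

Percentage change:
(Δλ/λ₀) × 100 = (4.7904/22.7) × 100
= 21.1032%

(Intermediate values are shown rounded; full precision is carried through to the final answer.)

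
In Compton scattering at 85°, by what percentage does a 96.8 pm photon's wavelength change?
2.2881%

Calculate the Compton shift:
Δλ = λ_C(1 - cos(85°))
Δλ = 2.4263 × (1 - cos(85°))
Δλ = 2.4263 × 0.9128
Δλ = 2.2148 pm

Percentage change:
(Δλ/λ₀) × 100 = (2.2148/96.8) × 100
= 2.2881%

(Intermediate values are shown rounded; full precision is carried through to the final answer.)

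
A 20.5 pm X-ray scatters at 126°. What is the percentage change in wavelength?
18.7925%

Calculate the Compton shift:
Δλ = λ_C(1 - cos(126°))
Δλ = 2.4263 × (1 - cos(126°))
Δλ = 2.4263 × 1.5878
Δλ = 3.8525 pm

Percentage change:
(Δλ/λ₀) × 100 = (3.8525/20.5) × 100
= 18.7925%

(Intermediate values are shown rounded; full precision is carried through to the final answer.)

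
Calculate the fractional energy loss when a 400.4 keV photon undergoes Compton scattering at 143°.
0.5849 (or 58.49%)

Calculate initial and final photon energies:

Initial: E₀ = 400.4 keV → λ₀ = 3.0965 pm
Compton shift: Δλ = 4.3640 pm
Final wavelength: λ' = 7.4606 pm
Final energy: E' = 166.1863 keV

Fractional energy loss:
(E₀ - E')/E₀ = (400.4000 - 166.1863)/400.4000
= 234.2137/400.4000
= 0.5849
= 58.49%

(Intermediate values are shown rounded; full precision is carried through to the final answer.)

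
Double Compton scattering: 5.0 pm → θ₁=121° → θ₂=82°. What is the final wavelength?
10.7646 pm

Apply Compton shift twice:

First scattering at θ₁ = 121°:
Δλ₁ = λ_C(1 - cos(121°))
Δλ₁ = 2.4263 × 1.5150
Δλ₁ = 3.6760 pm

After first scattering:
λ₁ = 5.0 + 3.6760 = 8.6760 pm

Second scattering at θ₂ = 82°:
Δλ₂ = λ_C(1 - cos(82°))
Δλ₂ = 2.4263 × 0.8608
Δλ₂ = 2.0886 pm

Final wavelength:
λ₂ = 8.6760 + 2.0886 = 10.7646 pm

Total shift: Δλ_total = 3.6760 + 2.0886 = 5.7646 pm

(Intermediate values are shown rounded; full precision is carried through to the final answer.)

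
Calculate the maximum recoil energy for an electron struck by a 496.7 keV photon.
327.9860 keV

Maximum energy transfer occurs at θ = 180° (backscattering).

Initial photon: E₀ = 496.7 keV → λ₀ = 2.4962 pm

Maximum Compton shift (at 180°):
Δλ_max = 2λ_C = 2 × 2.4263 = 4.8526 pm

Final wavelength:
λ' = 2.4962 + 4.8526 = 7.3488 pm

Minimum photon energy (maximum energy to electron):
E'_min = hc/λ' = 168.7140 keV

Maximum electron kinetic energy:
K_max = E₀ - E'_min = 496.7000 - 168.7140 = 327.9860 keV

(Intermediate values are shown rounded; full precision is carried through to the final answer.)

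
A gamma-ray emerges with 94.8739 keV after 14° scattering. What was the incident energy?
95.4000 keV

Convert final energy to wavelength (hc ≈ 1239.842 keV·pm):
λ' = hc/E' = 1239.842 / 94.8739 = 13.0683 pm

Calculate the Compton shift:
Δλ = λ_C(1 - cos(14°))
Δλ = 2.4263 × (1 - cos(14°))
Δλ = 0.0721 pm

Initial wavelength:
λ = λ' - Δλ = 13.0683 - 0.0721 = 12.9962 pm

Initial energy:
E = hc/λ = 1239.842 / 12.9962 = 95.4000 keV

(Intermediate values are shown rounded; full precision is carried through to the final answer.)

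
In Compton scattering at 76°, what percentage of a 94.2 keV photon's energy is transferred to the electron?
0.1226 (or 12.26%)

Calculate initial and final photon energies:

Initial: E₀ = 94.2 keV → λ₀ = 13.1618 pm
Compton shift: Δλ = 1.8393 pm
Final wavelength: λ' = 15.0011 pm
Final energy: E' = 82.6499 keV

Fractional energy loss:
(E₀ - E')/E₀ = (94.2000 - 82.6499)/94.2000
= 11.5501/94.2000
= 0.1226
= 12.26%

(Intermediate values are shown rounded; full precision is carried through to the final answer.)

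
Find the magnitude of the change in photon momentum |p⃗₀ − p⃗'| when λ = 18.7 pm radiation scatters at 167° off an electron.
6.3237e-23 kg·m/s

Photon momentum magnitude is p = h/λ.

Initial momentum:
p₀ = h/λ = 6.6261e-34/1.8700e-11 = 3.5434e-23 kg·m/s

After scattering:
λ' = λ + Δλ = 18.7 + 4.7904 = 23.4904 pm
p' = h/λ' = 6.6261e-34/2.3490e-11 = 2.8208e-23 kg·m/s

Momentum is a vector; the scattered photon's direction makes angle θ = 167° with the incident direction. The magnitude of the vector change Δp⃗ = p⃗₀ − p⃗' is found from the law of cosines:
|Δp⃗|² = p₀² + p'² − 2p₀p'cos θ
|Δp⃗|² = (3.5434e-23)² + (2.8208e-23)² − 2·3.5434e-23·2.8208e-23·cos(167°)
|Δp⃗| = 6.3237e-23 kg·m/s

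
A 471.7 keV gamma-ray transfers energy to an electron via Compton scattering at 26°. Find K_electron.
40.3023 keV

By energy conservation: K_e = E_initial - E_final

First find the scattered photon energy:
Initial wavelength: λ = hc/E = 2.6285 pm
Compton shift: Δλ = λ_C(1 - cos(26°)) = 0.2456 pm
Final wavelength: λ' = 2.6285 + 0.2456 = 2.8740 pm
Final photon energy: E' = hc/λ' = 431.3977 keV

Electron kinetic energy:
K_e = E - E' = 471.7000 - 431.3977 = 40.3023 keV

(Intermediate values are shown rounded; full precision is carried through to the final answer.)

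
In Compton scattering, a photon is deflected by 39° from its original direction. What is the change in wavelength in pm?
0.5407 pm

Using the Compton scattering formula:
Δλ = λ_C(1 - cos θ)

where λ_C = h/(m_e·c) ≈ 2.4263 pm is the Compton wavelength of an electron.

For θ = 39°:
cos(39°) = 0.7771
1 - cos(39°) = 0.2229

Δλ = 2.4263 × 0.2229
Δλ = 0.5407 pm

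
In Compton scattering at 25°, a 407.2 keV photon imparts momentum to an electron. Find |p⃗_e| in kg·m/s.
9.2121e-23 kg·m/s

The electron is initially at rest, so by conservation of momentum:
p⃗_e = p⃗₀ − p⃗'  (incident photon momentum minus scattered photon momentum)

Photon momentum magnitudes (p = h/λ = E/c):
λ₀ = hc/E₀ = 3.0448 pm → p₀ = h/λ₀ = 2.1762e-22 kg·m/s
Δλ = λ_C(1 − cos 25°) = 0.2273 pm
λ' = 3.2721 pm → p' = h/λ' = 2.0250e-22 kg·m/s

The scattered photon makes angle θ = 25° with the incident direction, so by the law of cosines:
|p⃗_e|² = p₀² + p'² − 2p₀p'cos θ
|p⃗_e|² = (2.1762e-22)² + (2.0250e-22)² − 2·2.1762e-22·2.0250e-22·cos(25°)
|p⃗_e| = 9.2121e-23 kg·m/s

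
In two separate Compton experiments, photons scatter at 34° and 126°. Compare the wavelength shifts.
126° produces the larger shift by a factor of 9.287

Calculate both shifts using Δλ = λ_C(1 - cos θ):

For θ₁ = 34°:
Δλ₁ = 2.4263 × (1 - cos(34°))
Δλ₁ = 2.4263 × 0.1710
Δλ₁ = 0.4148 pm

For θ₂ = 126°:
Δλ₂ = 2.4263 × (1 - cos(126°))
Δλ₂ = 2.4263 × 1.5878
Δλ₂ = 3.8525 pm

The 126° angle produces the larger shift.
Ratio: 3.8525/0.4148 = 9.287

(Intermediate values are shown rounded; full precision is carried through to the final answer.)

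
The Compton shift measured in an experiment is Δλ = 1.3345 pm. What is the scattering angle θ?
63.26°

From the Compton formula Δλ = λ_C(1 - cos θ), we can solve for θ:

cos θ = 1 - Δλ/λ_C

Given:
- Δλ = 1.3345 pm
- λ_C = h/(m_e·c) ≈ 2.42631024 pm

cos θ = 1 - 1.3345/2.42631024
cos θ = 1 - 0.550012
cos θ = 0.449988

θ = arccos(0.449988)
θ = 63.26°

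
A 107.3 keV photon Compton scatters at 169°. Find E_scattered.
75.7713 keV

First convert energy to wavelength:
λ = hc/E, with hc ≈ 1239.842 keV·pm (i.e. 1239.842 eV·nm)

For E = 107.3 keV = 107300 eV:
λ = 1239.842 keV·pm / 107.3 keV
λ = 11.5549 pm

Calculate the Compton shift:
Δλ = λ_C(1 - cos(169°)) = 2.4263 × 1.9816
Δλ = 4.8080 pm

Final wavelength:
λ' = 11.5549 + 4.8080 = 16.3630 pm

Final energy:
E' = hc/λ' = 1239.842 / 16.3630 = 75.7713 keV

(Intermediate values are shown rounded; full precision is carried through to the final answer.)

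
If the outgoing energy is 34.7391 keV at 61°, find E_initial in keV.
36.0000 keV

Convert final energy to wavelength (hc ≈ 1239.842 keV·pm):
λ' = hc/E' = 1239.842 / 34.7391 = 35.6901 pm

Calculate the Compton shift:
Δλ = λ_C(1 - cos(61°))
Δλ = 2.4263 × (1 - cos(61°))
Δλ = 1.2500 pm

Initial wavelength:
λ = λ' - Δλ = 35.6901 - 1.2500 = 34.4401 pm

Initial energy:
E = hc/λ = 1239.842 / 34.4401 = 36.0000 keV

(Intermediate values are shown rounded; full precision is carried through to the final answer.)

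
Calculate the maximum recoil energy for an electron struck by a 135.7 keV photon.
47.0719 keV

Maximum energy transfer occurs at θ = 180° (backscattering).

Initial photon: E₀ = 135.7 keV → λ₀ = 9.1366 pm

Maximum Compton shift (at 180°):
Δλ_max = 2λ_C = 2 × 2.4263 = 4.8526 pm

Final wavelength:
λ' = 9.1366 + 4.8526 = 13.9893 pm

Minimum photon energy (maximum energy to electron):
E'_min = hc/λ' = 88.6281 keV

Maximum electron kinetic energy:
K_max = E₀ - E'_min = 135.7000 - 88.6281 = 47.0719 keV

(Intermediate values are shown rounded; full precision is carried through to the final answer.)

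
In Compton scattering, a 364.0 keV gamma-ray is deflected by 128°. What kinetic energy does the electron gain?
194.7673 keV

By energy conservation: K_e = E_initial - E_final

First find the scattered photon energy:
Initial wavelength: λ = hc/E = 3.4062 pm
Compton shift: Δλ = λ_C(1 - cos(128°)) = 3.9201 pm
Final wavelength: λ' = 3.4062 + 3.9201 = 7.3263 pm
Final photon energy: E' = hc/λ' = 169.2327 keV

Electron kinetic energy:
K_e = E - E' = 364.0000 - 169.2327 = 194.7673 keV

(Intermediate values are shown rounded; full precision is carried through to the final answer.)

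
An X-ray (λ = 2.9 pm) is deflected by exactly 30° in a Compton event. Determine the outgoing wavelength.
3.2251 pm

Using the Compton formula: λ' = λ + λ_C(1 − cos θ)

For θ = 30°, cos θ = √3/2 (exact) ≈ 0.8660, so:
1 − cos 30° = 1 − (√3/2) ≈ 0.1340

Δλ = λ_C × 0.1340 = 2.4263 × 0.1340 = 0.3251 pm

λ' = 2.9 + 0.3251 = 3.2251 pm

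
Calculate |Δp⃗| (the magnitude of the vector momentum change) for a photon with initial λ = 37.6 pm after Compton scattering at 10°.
3.0704e-24 kg·m/s

Photon momentum magnitude is p = h/λ.

Initial momentum:
p₀ = h/λ = 6.6261e-34/3.7600e-11 = 1.7623e-23 kg·m/s

After scattering:
λ' = λ + Δλ = 37.6 + 0.0369 = 37.6369 pm
p' = h/λ' = 6.6261e-34/3.7637e-11 = 1.7605e-23 kg·m/s

Momentum is a vector; the scattered photon's direction makes angle θ = 10° with the incident direction. The magnitude of the vector change Δp⃗ = p⃗₀ − p⃗' is found from the law of cosines:
|Δp⃗|² = p₀² + p'² − 2p₀p'cos θ
|Δp⃗|² = (1.7623e-23)² + (1.7605e-23)² − 2·1.7623e-23·1.7605e-23·cos(10°)
|Δp⃗| = 3.0704e-24 kg·m/s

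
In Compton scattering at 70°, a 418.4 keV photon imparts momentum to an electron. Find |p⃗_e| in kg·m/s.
2.2111e-22 kg·m/s

The electron is initially at rest, so by conservation of momentum:
p⃗_e = p⃗₀ − p⃗'  (incident photon momentum minus scattered photon momentum)

Photon momentum magnitudes (p = h/λ = E/c):
λ₀ = hc/E₀ = 2.9633 pm → p₀ = h/λ₀ = 2.2360e-22 kg·m/s
Δλ = λ_C(1 − cos 70°) = 1.5965 pm
λ' = 4.5598 pm → p' = h/λ' = 1.4532e-22 kg·m/s

The scattered photon makes angle θ = 70° with the incident direction, so by the law of cosines:
|p⃗_e|² = p₀² + p'² − 2p₀p'cos θ
|p⃗_e|² = (2.2360e-22)² + (1.4532e-22)² − 2·2.2360e-22·1.4532e-22·cos(70°)
|p⃗_e| = 2.2111e-22 kg·m/s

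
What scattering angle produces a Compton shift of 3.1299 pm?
106.86°

From the Compton formula Δλ = λ_C(1 - cos θ), we can solve for θ:

cos θ = 1 - Δλ/λ_C

Given:
- Δλ = 3.1299 pm
- λ_C = h/(m_e·c) ≈ 2.42631024 pm

cos θ = 1 - 3.1299/2.42631024
cos θ = 1 - 1.289983
cos θ = -0.289983

θ = arccos(-0.289983)
θ = 106.86°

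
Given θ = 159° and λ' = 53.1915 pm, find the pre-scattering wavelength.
48.5000 pm

From λ' = λ + Δλ, we have λ = λ' - Δλ

First calculate the Compton shift:
Δλ = λ_C(1 - cos θ)
Δλ = 2.4263 × (1 - cos(159°))
Δλ = 2.4263 × 1.9336
Δλ = 4.6915 pm

Initial wavelength:
λ = λ' - Δλ
λ = 53.1915 - 4.6915
λ = 48.5000 pm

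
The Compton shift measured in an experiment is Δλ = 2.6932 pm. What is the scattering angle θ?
96.32°

From the Compton formula Δλ = λ_C(1 - cos θ), we can solve for θ:

cos θ = 1 - Δλ/λ_C

Given:
- Δλ = 2.6932 pm
- λ_C = h/(m_e·c) ≈ 2.42631024 pm

cos θ = 1 - 2.6932/2.42631024
cos θ = 1 - 1.109998
cos θ = -0.109998

θ = arccos(-0.109998)
θ = 96.32°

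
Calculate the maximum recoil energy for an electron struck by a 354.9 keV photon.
206.3469 keV

Maximum energy transfer occurs at θ = 180° (backscattering).

Initial photon: E₀ = 354.9 keV → λ₀ = 3.4935 pm

Maximum Compton shift (at 180°):
Δλ_max = 2λ_C = 2 × 2.4263 = 4.8526 pm

Final wavelength:
λ' = 3.4935 + 4.8526 = 8.3461 pm

Minimum photon energy (maximum energy to electron):
E'_min = hc/λ' = 148.5531 keV

Maximum electron kinetic energy:
K_max = E₀ - E'_min = 354.9000 - 148.5531 = 206.3469 keV

(Intermediate values are shown rounded; full precision is carried through to the final answer.)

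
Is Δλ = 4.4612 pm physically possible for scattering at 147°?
Yes, consistent

Calculate the expected shift for θ = 147°:

Δλ_expected = λ_C(1 - cos(147°))
Δλ_expected = 2.4263 × (1 - cos(147°))
Δλ_expected = 2.4263 × 1.8387
Δλ_expected = 4.4612 pm

Given shift: 4.4612 pm
Expected shift: 4.4612 pm
Difference: 0.0000 pm

The values match. This is consistent with Compton scattering at the stated angle.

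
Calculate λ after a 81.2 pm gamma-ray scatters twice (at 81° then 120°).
86.8862 pm

Apply Compton shift twice:

First scattering at θ₁ = 81°:
Δλ₁ = λ_C(1 - cos(81°))
Δλ₁ = 2.4263 × 0.8436
Δλ₁ = 2.0468 pm

After first scattering:
λ₁ = 81.2 + 2.0468 = 83.2468 pm

Second scattering at θ₂ = 120°:
Δλ₂ = λ_C(1 - cos(120°))
Δλ₂ = 2.4263 × 1.5000
Δλ₂ = 3.6395 pm

Final wavelength:
λ₂ = 83.2468 + 3.6395 = 86.8862 pm

Total shift: Δλ_total = 2.0468 + 3.6395 = 5.6862 pm

(Intermediate values are shown rounded; full precision is carried through to the final answer.)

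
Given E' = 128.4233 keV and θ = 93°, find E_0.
174.5999 keV

Convert final energy to wavelength (hc ≈ 1239.842 keV·pm):
λ' = hc/E' = 1239.842 / 128.4233 = 9.6543 pm

Calculate the Compton shift:
Δλ = λ_C(1 - cos(93°))
Δλ = 2.4263 × (1 - cos(93°))
Δλ = 2.5533 pm

Initial wavelength:
λ = λ' - Δλ = 9.6543 - 2.5533 = 7.1010 pm

Initial energy:
E = hc/λ = 1239.842 / 7.1010 = 174.5999 keV

(Intermediate values are shown rounded; full precision is carried through to the final answer.)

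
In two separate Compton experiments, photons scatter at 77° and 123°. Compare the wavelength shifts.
123° produces the larger shift by a factor of 1.993

Calculate both shifts using Δλ = λ_C(1 - cos θ):

For θ₁ = 77°:
Δλ₁ = 2.4263 × (1 - cos(77°))
Δλ₁ = 2.4263 × 0.7750
Δλ₁ = 1.8805 pm

For θ₂ = 123°:
Δλ₂ = 2.4263 × (1 - cos(123°))
Δλ₂ = 2.4263 × 1.5446
Δλ₂ = 3.7478 pm

The 123° angle produces the larger shift.
Ratio: 3.7478/1.8805 = 1.993

(Intermediate values are shown rounded; full precision is carried through to the final answer.)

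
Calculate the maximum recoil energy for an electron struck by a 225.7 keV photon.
105.8615 keV

Maximum energy transfer occurs at θ = 180° (backscattering).

Initial photon: E₀ = 225.7 keV → λ₀ = 5.4933 pm

Maximum Compton shift (at 180°):
Δλ_max = 2λ_C = 2 × 2.4263 = 4.8526 pm

Final wavelength:
λ' = 5.4933 + 4.8526 = 10.3459 pm

Minimum photon energy (maximum energy to electron):
E'_min = hc/λ' = 119.8385 keV

Maximum electron kinetic energy:
K_max = E₀ - E'_min = 225.7000 - 119.8385 = 105.8615 keV

(Intermediate values are shown rounded; full precision is carried through to the final answer.)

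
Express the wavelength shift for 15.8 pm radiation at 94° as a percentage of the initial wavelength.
16.4276%

Calculate the Compton shift:
Δλ = λ_C(1 - cos(94°))
Δλ = 2.4263 × (1 - cos(94°))
Δλ = 2.4263 × 1.0698
Δλ = 2.5956 pm

Percentage change:
(Δλ/λ₀) × 100 = (2.5956/15.8) × 100
= 16.4276%

(Intermediate values are shown rounded; full precision is carried through to the final answer.)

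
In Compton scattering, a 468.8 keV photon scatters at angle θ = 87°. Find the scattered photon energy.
250.7750 keV

First convert energy to wavelength:
λ = hc/E, with hc ≈ 1239.842 keV·pm (i.e. 1239.842 eV·nm)

For E = 468.8 keV = 468800 eV:
λ = 1239.842 keV·pm / 468.8 keV
λ = 2.6447 pm

Calculate the Compton shift:
Δλ = λ_C(1 - cos(87°)) = 2.4263 × 0.9477
Δλ = 2.2993 pm

Final wavelength:
λ' = 2.6447 + 2.2993 = 4.9440 pm

Final energy:
E' = hc/λ' = 1239.842 / 4.9440 = 250.7750 keV

(Intermediate values are shown rounded; full precision is carried through to the final answer.)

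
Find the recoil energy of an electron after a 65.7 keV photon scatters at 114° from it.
10.0629 keV

By energy conservation: K_e = E_initial - E_final

First find the scattered photon energy:
Initial wavelength: λ = hc/E = 18.8713 pm
Compton shift: Δλ = λ_C(1 - cos(114°)) = 3.4132 pm
Final wavelength: λ' = 18.8713 + 3.4132 = 22.2844 pm
Final photon energy: E' = hc/λ' = 55.6371 keV

Electron kinetic energy:
K_e = E - E' = 65.7000 - 55.6371 = 10.0629 keV

(Intermediate values are shown rounded; full precision is carried through to the final answer.)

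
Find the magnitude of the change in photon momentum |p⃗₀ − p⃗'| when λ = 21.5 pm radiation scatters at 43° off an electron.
2.2274e-23 kg·m/s

Photon momentum magnitude is p = h/λ.

Initial momentum:
p₀ = h/λ = 6.6261e-34/2.1500e-11 = 3.0819e-23 kg·m/s

After scattering:
λ' = λ + Δλ = 21.5 + 0.6518 = 22.1518 pm
p' = h/λ' = 6.6261e-34/2.2152e-11 = 2.9912e-23 kg·m/s

Momentum is a vector; the scattered photon's direction makes angle θ = 43° with the incident direction. The magnitude of the vector change Δp⃗ = p⃗₀ − p⃗' is found from the law of cosines:
|Δp⃗|² = p₀² + p'² − 2p₀p'cos θ
|Δp⃗|² = (3.0819e-23)² + (2.9912e-23)² − 2·3.0819e-23·2.9912e-23·cos(43°)
|Δp⃗| = 2.2274e-23 kg·m/s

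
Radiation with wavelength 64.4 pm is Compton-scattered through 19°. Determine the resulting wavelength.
64.5322 pm

Using the Compton scattering formula:
λ' = λ + Δλ = λ + λ_C(1 - cos θ)

Given:
- Initial wavelength λ = 64.4 pm
- Scattering angle θ = 19°
- Compton wavelength λ_C ≈ 2.4263 pm

Calculate the shift:
Δλ = 2.4263 × (1 - cos(19°))
Δλ = 2.4263 × 0.0545
Δλ = 0.1322 pm

Final wavelength:
λ' = 64.4 + 0.1322 = 64.5322 pm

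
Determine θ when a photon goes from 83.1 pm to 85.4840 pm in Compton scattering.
89.00°

First find the wavelength shift:
Δλ = λ' - λ = 85.4840 - 83.1 = 2.3840 pm

Using Δλ = λ_C(1 - cos θ), with λ_C = h/(m_e·c) ≈ 2.42631024 pm:
cos θ = 1 - Δλ/λ_C
cos θ = 1 - 2.3840/2.42631024
cos θ = 0.017438

θ = arccos(0.017438)
θ = 89.00°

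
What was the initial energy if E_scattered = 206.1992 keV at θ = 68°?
275.8001 keV

Convert final energy to wavelength (hc ≈ 1239.842 keV·pm):
λ' = hc/E' = 1239.842 / 206.1992 = 6.0128 pm

Calculate the Compton shift:
Δλ = λ_C(1 - cos(68°))
Δλ = 2.4263 × (1 - cos(68°))
Δλ = 1.5174 pm

Initial wavelength:
λ = λ' - Δλ = 6.0128 - 1.5174 = 4.4954 pm

Initial energy:
E = hc/λ = 1239.842 / 4.4954 = 275.8001 keV

(Intermediate values are shown rounded; full precision is carried through to the final answer.)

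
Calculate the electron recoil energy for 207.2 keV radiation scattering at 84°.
55.1931 keV

By energy conservation: K_e = E_initial - E_final

First find the scattered photon energy:
Initial wavelength: λ = hc/E = 5.9838 pm
Compton shift: Δλ = λ_C(1 - cos(84°)) = 2.1727 pm
Final wavelength: λ' = 5.9838 + 2.1727 = 8.1565 pm
Final photon energy: E' = hc/λ' = 152.0069 keV

Electron kinetic energy:
K_e = E - E' = 207.2000 - 152.0069 = 55.1931 keV

(Intermediate values are shown rounded; full precision is carried through to the final answer.)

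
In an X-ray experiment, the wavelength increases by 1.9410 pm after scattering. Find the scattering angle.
78.46°

From the Compton formula Δλ = λ_C(1 - cos θ), we can solve for θ:

cos θ = 1 - Δλ/λ_C

Given:
- Δλ = 1.9410 pm
- λ_C = h/(m_e·c) ≈ 2.42631024 pm

cos θ = 1 - 1.9410/2.42631024
cos θ = 1 - 0.799980
cos θ = 0.200020

θ = arccos(0.200020)
θ = 78.46°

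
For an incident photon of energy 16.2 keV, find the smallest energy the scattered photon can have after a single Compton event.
15.2341 keV (at θ = 180°)

The scattered photon has minimum energy when its wavelength is maximum, i.e., when the Compton shift Δλ = λ_C(1 − cos θ) is maximum. This occurs at θ = 180° (backscattering), giving Δλ_max = 2λ_C = 4.8526 pm.

Initial wavelength: λ₀ = hc/E₀ = 76.5335 pm
Maximum final wavelength: λ'_max = λ₀ + 2λ_C = 76.5335 + 4.8526 = 81.3861 pm
Minimum final energy: E'_min = hc/λ'_max = 15.2341 keV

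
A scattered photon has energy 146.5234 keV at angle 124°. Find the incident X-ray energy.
265.0001 keV

Convert final energy to wavelength (hc ≈ 1239.842 keV·pm):
λ' = hc/E' = 1239.842 / 146.5234 = 8.4617 pm

Calculate the Compton shift:
Δλ = λ_C(1 - cos(124°))
Δλ = 2.4263 × (1 - cos(124°))
Δλ = 3.7831 pm

Initial wavelength:
λ = λ' - Δλ = 8.4617 - 3.7831 = 4.6786 pm

Initial energy:
E = hc/λ = 1239.842 / 4.6786 = 265.0001 keV

(Intermediate values are shown rounded; full precision is carried through to the final answer.)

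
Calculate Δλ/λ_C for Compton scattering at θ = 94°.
1.0698 λ_C

The Compton shift formula is:
Δλ = λ_C(1 - cos θ)

Dividing both sides by λ_C:
Δλ/λ_C = 1 - cos θ

For θ = 94°:
Δλ/λ_C = 1 - cos(94°)
Δλ/λ_C = 1 - -0.0698
Δλ/λ_C = 1.0698

This means the shift is 1.0698 × λ_C = 2.5956 pm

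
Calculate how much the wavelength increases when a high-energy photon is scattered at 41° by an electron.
0.5952 pm

Using the Compton scattering formula:
Δλ = λ_C(1 - cos θ)

where λ_C = h/(m_e·c) ≈ 2.4263 pm is the Compton wavelength of an electron.

For θ = 41°:
cos(41°) = 0.7547
1 - cos(41°) = 0.2453

Δλ = 2.4263 × 0.2453
Δλ = 0.5952 pm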